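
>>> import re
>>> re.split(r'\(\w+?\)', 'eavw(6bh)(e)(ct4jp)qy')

['eavw', '', '', 'qy']

Matches to split on: at [4:9] → '(6bh)'; at [9:12] → '(e)'; at [12:19] → '(ct4jp)'.
Each match becomes a cut point; 4 segments remain.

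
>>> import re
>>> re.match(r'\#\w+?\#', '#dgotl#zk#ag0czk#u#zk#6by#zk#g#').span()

`match` is anchored at position 0; if the pattern doesn't fit there, it returns None.
The match spans [0:7] → '#dgotl#'.

(0, 7)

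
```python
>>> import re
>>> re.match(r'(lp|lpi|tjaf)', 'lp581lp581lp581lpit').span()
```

With `match`, the pattern is implicitly anchored at the beginning.
The match spans [0:2] → 'lp'.
Captured: group 1 = 'lp'.

(0, 2)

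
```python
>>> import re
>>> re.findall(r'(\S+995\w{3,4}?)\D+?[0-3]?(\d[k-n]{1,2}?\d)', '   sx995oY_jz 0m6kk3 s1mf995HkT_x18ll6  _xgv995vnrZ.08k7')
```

[('sx995oY_', '0m6'), ('s1mf995HkT', '8ll6'), ('_xgv995vnr', '8k7')]

Because the quantifier is non-greedy, it stops expanding at the earliest point where the rest of the pattern can succeed.
2 groups means each result is a tuple of 2 captured strings — 3 here.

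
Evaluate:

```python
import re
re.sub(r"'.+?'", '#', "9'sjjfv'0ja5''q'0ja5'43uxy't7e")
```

The `?` after the quantifier makes it lazy — it takes as little as possible before letting the rest of the pattern try.
Matches: at [1:8] → "'sjjfv'"; at [12:16] → "''q'"; at [20:27] → "'43uxy'".
`sub` substitutes '#' at each match site.

'9#0ja5#0ja5#t7e'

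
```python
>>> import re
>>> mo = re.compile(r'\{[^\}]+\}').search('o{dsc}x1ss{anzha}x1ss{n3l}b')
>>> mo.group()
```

'{dsc}'

The match spans [1:6] → '{dsc}'.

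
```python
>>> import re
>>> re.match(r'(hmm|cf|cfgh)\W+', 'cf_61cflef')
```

None

`re.match` won't scan ahead — the pattern has to work from the very first character.
Here the string doesn't start with a match, so the call returns None.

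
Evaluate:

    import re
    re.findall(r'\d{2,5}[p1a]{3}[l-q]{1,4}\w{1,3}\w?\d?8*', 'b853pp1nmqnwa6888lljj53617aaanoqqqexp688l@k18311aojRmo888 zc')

This matches 2 to 5 of a digit, then exactly 3 of one of [p1a], then 1 to 4 of a character in [l-q]; then 1 to 3 of a word character; then optionally a word character, then optionally a digit, then zero or more of a literal '8'.
Walking the string: at [1:17] → '853pp1nmqnwa6888'; at [21:40] → '53617aaanoqqqexp688'; at [43:57] → '18311aojRmo888'.
Since nothing is captured, `findall` lists the 3 matched substrings directly.

['853pp1nmqnwa6888', '53617aaanoqqqexp688', '18311aojRmo888']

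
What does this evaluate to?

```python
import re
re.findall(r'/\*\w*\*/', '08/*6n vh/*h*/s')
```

['/*h*/']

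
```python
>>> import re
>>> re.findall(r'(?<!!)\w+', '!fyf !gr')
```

['yf', 'r']

The negative lookahead/lookbehind blocks any match where the forbidden context is present.
No capturing groups, so `findall` returns the 2 full match strings.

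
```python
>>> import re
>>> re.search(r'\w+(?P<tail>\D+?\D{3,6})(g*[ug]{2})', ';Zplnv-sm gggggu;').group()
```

Pattern: one or more of a word character; then one or more of a non-digit (lazy), then 3 to 6 of a non-digit (captured as 'tail'); then zero or more of a literal 'g', then exactly 2 of one of [ug] (captured).
Unlike `match`, `search` isn't anchored — it looks for the pattern anywhere in the string.
The match spans [1:16] → 'Zplnv-sm gggggu'.
Captured: group 1 = '-sm ggg', group 2 = 'ggu'.

'Zplnv-sm gggggu'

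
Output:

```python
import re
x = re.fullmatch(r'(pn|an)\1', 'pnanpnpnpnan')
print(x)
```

None

For `fullmatch`, every character of the input must be accounted for by the pattern.
Here the string isn't matched end-to-end, so the call returns None.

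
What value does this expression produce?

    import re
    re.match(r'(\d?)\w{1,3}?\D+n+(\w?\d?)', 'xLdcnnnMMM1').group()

'xLdcnnnM'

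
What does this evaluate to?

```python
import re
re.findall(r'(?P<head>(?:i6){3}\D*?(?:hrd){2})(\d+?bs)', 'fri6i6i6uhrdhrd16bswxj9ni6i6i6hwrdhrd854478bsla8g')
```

The pattern matches the literal 'i6' repeated 3 times, then zero or more of a non-digit (lazy), then the literal 'hrd' repeated 2 times (captured as 'head'); then one or more of a digit (lazy), then the literal 'bs' (captured).
Scanning left to right: at [2:19] match 'i6i6i6uhrdhrd16bs', groups = ('i6i6i6uhrdhrd', '16bs').
With 2 capturing groups, `findall` returns a 2-tuple per match.

[('i6i6i6uhrdhrd', '16bs')]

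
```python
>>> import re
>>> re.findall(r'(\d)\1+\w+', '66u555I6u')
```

`\1` is not a pattern — it's the concrete string captured by group 1, re-applied verbatim.
Matches: at [0:9] match '66u555I6u', group 1 = '6'.
With a single group, `findall` returns only what that group captured — 1 item.

['6']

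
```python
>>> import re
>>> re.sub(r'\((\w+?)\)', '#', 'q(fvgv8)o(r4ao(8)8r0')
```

Matches: at [1:8] → '(fvgv8)'; at [14:17] → '(8)'.
Every occurrence is swapped for '#'.

'q#o(r4ao#8r0'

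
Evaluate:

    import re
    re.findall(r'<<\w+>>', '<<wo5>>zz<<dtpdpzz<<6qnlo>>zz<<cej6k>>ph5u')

['<<wo5>>', '<<6qnlo>>', '<<cej6k>>']

Matches: at [0:7] → '<<wo5>>'; at [18:27] → '<<6qnlo>>'; at [29:38] → '<<cej6k>>'.
Since nothing is captured, `findall` lists the 3 matched substrings directly.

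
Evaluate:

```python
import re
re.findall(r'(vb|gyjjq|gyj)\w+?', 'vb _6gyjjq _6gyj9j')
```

['gyj', 'gyj']

Because there's exactly one group, `findall` drops the full match and keeps group 1 from each hit.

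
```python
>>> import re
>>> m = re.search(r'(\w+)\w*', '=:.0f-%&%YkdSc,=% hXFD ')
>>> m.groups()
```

The match spans [3:5] → '0f'.
Captured: group 1 = '0f'.

('0f',)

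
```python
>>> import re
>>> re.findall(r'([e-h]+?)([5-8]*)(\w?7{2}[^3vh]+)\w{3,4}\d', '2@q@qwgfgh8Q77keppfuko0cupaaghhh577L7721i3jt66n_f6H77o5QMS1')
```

[('gfgh', '8', 'Q77keppfuko0cupaag'), ('f', '6', 'H77o5')]

Pattern: one or more of a character in [e-h] (lazy) (captured); then zero or more of a character in [5-8] (captured); then optionally a word character, then exactly 2 of a literal '7', then one or more of any character except [3vh] (captured); then 3 to 4 of a word character; then a digit.
Matches: at [6:34] match 'gfgh8Q77keppfuko0cupaaghhh57', groups = ('gfgh', '8', 'Q77keppfuko0cupaag'); at [48:59] match 'f6H77o5QMS1', groups = ('f', '6', 'H77o5').
With 3 capturing groups, `findall` returns a 3-tuple per match.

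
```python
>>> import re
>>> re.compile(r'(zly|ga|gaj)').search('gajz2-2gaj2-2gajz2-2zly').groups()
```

The regex engine tests alternatives in the order written; an earlier branch that matches wins even if a later one would match more.
`re.search` tries every starting position until one works.
The match spans [0:2] → 'ga'.
Captured: group 1 = 'ga'.

('ga',)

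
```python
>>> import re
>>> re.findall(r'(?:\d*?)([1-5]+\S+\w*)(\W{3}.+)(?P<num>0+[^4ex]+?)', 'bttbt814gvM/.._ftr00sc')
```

`findall` packs the 3 group values into a tuple for every match.

[('14gvM', '/.._ftr0', '0s')]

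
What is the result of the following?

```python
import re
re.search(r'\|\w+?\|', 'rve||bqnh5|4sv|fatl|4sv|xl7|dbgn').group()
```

'|bqnh5|'

`re.search` scans for the first position where the pattern succeeds.
The match spans [4:11] → '|bqnh5|'.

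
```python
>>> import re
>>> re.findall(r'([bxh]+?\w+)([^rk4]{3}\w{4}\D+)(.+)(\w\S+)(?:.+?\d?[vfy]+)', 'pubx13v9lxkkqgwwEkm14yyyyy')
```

The pattern matches one or more of one of [bxh] (lazy), then one or more of a word character (captured); then exactly 3 of any character except [rk4], then exactly 4 of a word character, then one or more of a non-digit (captured); then one or more of any character (captured); then a word character, then one or more of a non-whitespace character (captured); then one or more of any character (lazy), then optionally a digit, then one or more of one of [vfy] (non-capturing group).
Matches: at [2:26] match 'bx13v9lxkkqgwwEkm14yyyyy', groups = ('bx13v', '9lxkkqgwwEkm', '14y', 'yy').
4 groups means the one result is a tuple of 4 captured strings — 1 here.

[('bx13v', '9lxkkqgwwEkm', '14y', 'yy')]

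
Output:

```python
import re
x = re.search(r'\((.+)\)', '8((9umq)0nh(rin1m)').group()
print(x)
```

((9umq)0nh(rin1m)

The match spans [1:18] → '((9umq)0nh(rin1m)'.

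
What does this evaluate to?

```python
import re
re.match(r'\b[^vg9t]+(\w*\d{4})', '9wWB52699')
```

This matches a word boundary (`\b`, zero-width); then one or more of any character except [vg9t]; then zero or more of a word character, then exactly 4 of a digit (captured).
`re.match` won't scan ahead — the pattern has to work from the very first character.
Here the string doesn't start with a match, so the call returns None.

None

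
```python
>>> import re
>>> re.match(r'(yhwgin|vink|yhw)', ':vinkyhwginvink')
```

`re.match` only tries the pattern at the start of the string.
Here the pattern fails at index 0, so the call returns None.

None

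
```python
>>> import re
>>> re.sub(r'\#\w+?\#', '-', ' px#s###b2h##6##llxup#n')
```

' px-#---n'

Matches: at [3:6] → '#s#'; at [7:12] → '#b2h#'; at [12:15] → '#6#'; at [15:22] → '#llxup#'.
Every occurrence is swapped for '-'.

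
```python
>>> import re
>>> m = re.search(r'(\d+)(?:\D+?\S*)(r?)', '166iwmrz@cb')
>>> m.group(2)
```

''

This matches one or more of a digit (captured); then one or more of a non-digit (lazy), then zero or more of a non-whitespace character (non-capturing group); then optionally a literal 'r' (captured).
`search` walks the string left to right and returns the first match it finds.
The match spans [0:11] → '166iwmrz@cb'.
Captured: group 1 = '166', group 2 = ''.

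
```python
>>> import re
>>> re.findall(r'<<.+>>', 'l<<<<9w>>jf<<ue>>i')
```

['<<<<9w>>jf<<ue>>']

Scanning left to right: at [1:17] → '<<<<9w>>jf<<ue>>'.
Since nothing is captured, `findall` lists the 1 matched substring directly.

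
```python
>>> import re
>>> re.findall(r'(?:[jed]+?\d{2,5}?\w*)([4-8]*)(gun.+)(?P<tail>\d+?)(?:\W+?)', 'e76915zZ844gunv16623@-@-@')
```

[('', 'gunv1662', '3')]

Pattern: one or more of one of [jed] (lazy), then 2 to 5 of a digit (lazy), then zero or more of a word character (non-capturing group); then zero or more of a character in [4-8] (captured); then the literal 'gun', then one or more of any character (captured); then one or more of a digit (lazy) (captured as 'tail'); then one or more of a non-word character (lazy) (non-capturing group).
Walking the string: at [0:21] match 'e76915zZ844gunv16623@', groups = ('', 'gunv1662', '3').
`findall` packs the 3 group values into a tuple for every match.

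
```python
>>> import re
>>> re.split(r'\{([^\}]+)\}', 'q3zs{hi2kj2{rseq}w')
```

['q3zs', 'hi2kj2{rseq', 'w']

Because the pattern has a capturing group, `split` also inserts each captured text between the pieces.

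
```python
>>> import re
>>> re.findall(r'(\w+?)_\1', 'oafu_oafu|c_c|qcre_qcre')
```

`\1` is not a pattern — it's the concrete string captured by group 1, re-applied verbatim.
One capturing group, so `findall` returns just the captured substring from each match — 3 in all.

['oafu', 'c', 'qcre']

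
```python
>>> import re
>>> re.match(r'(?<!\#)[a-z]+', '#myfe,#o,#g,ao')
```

None

`re.match` won't scan ahead — the pattern has to work from the very first character.
Here position 0 doesn't satisfy it, so the call returns None.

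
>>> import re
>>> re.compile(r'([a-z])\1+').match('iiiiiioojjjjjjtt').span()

(0, 6)

`\1` is not a pattern — it's the concrete string captured by group 1, re-applied verbatim.
`re.match` won't scan ahead — the pattern has to work from the very first character.
The match spans [0:6] → 'iiiiii'.
Captured: group 1 = 'i'.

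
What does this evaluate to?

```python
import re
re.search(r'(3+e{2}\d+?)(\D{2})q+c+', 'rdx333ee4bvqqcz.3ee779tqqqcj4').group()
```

This matches one or more of the literal '3', then exactly 2 of a literal 'e', then one or more of a digit (lazy) (captured); then exactly 2 of a non-digit (captured); then one or more of the literal 'q', then one or more of a literal 'c'.
`search` walks the string left to right and returns the first match it finds.
The match spans [3:14] → '333ee4bvqqc'.
Captured: group 1 = '333ee4', group 2 = 'bv'.

'333ee4bvqqc'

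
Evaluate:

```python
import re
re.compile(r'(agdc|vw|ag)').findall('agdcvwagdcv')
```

Branches in `(...|...)` are attempted left-to-right; the first branch that allows the whole pattern to succeed is taken.
Scanning left to right: at [0:4] match 'agdc', group 1 = 'agdc'; at [4:6] match 'vw', group 1 = 'vw'; at [6:10] match 'agdc', group 1 = 'agdc'.
With a single group, `findall` returns only what that group captured — 3 items.

['agdc', 'vw', 'agdc']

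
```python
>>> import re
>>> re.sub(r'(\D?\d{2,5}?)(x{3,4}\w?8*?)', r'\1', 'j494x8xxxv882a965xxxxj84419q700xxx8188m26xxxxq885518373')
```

'j494x8xxxv882a96584419q700188m26885518373'

Pattern: optionally a non-digit, then 2 to 5 of a digit (lazy) (captured); then 3 to 4 of the literal 'x', then optionally a word character, then zero or more of a literal '8' (lazy) (captured).
The `?` after the quantifier makes it lazy — it takes as little as possible before letting the rest of the pattern try.
Matches: at [13:22] → 'a965xxxxj'; at [27:35] → 'q700xxx8'; at [38:46] → 'm26xxxxq'.
Each match is replaced using the text its own group 1 captured.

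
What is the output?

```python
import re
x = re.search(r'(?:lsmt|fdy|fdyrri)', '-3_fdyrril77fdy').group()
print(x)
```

Alternation tries branches left to right and keeps the first one that lets the overall match succeed at that position.
Unlike `match`, `search` isn't anchored — it looks for the pattern anywhere in the string.
The match spans [3:6] → 'fdy'.

fdy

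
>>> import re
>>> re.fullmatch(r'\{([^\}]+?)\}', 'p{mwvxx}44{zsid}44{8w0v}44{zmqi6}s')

None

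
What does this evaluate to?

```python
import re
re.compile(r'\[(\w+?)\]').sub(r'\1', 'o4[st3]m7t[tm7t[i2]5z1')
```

Matches: at [2:7] → '[st3]'; at [15:19] → '[i2]'.
Each match is replaced using the text its own group 1 captured.

'o4st3m7t[tm7ti25z1'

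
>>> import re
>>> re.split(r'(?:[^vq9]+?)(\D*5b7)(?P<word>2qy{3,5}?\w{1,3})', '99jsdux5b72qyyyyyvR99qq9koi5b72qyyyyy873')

The `?` after the quantifier makes it lazy — it takes as little as possible before letting the rest of the pattern try.
`re.split` interleaves the captured-group text with the surrounding fragments.

['99', 'sdux5b7', '2qyyyyyv', 'R99qq9', 'oi5b7', '2qyyyyy8', '73']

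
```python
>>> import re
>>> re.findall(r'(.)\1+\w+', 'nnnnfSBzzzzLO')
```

['n']

`\1` is not a pattern — it's the concrete string captured by group 1, re-applied verbatim.
Walking the string: at [0:13] match 'nnnnfSBzzzzLO', group 1 = 'n'.
Because there's exactly one group, `findall` drops the full match and keeps group 1 from the one hit.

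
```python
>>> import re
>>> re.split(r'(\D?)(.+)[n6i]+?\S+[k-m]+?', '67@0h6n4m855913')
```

['', '', '67@0h6', '855913']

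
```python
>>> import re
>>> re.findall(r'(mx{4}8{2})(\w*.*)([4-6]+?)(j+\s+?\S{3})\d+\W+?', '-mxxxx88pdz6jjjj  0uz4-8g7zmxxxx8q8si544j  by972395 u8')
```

Pattern: a literal 'm', then exactly 4 of a literal 'x', then exactly 2 of the literal '8' (captured); then zero or more of a word character, then zero or more of any character (captured); then one or more of a character in [4-6] (lazy) (captured); then one or more of a literal 'j', then one or more of whitespace (lazy), then exactly 3 of a non-whitespace character (captured); then one or more of a digit, then one or more of a non-word character (lazy).
`findall` packs the 4 group values into a tuple for every match.

[('mxxxx88', 'pdz6jjjj  0uz4-8g7zmxxxx8q8si54', '4', 'j  by9')]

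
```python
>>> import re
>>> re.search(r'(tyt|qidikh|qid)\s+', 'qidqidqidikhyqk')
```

None

Here no position works, so the call returns None.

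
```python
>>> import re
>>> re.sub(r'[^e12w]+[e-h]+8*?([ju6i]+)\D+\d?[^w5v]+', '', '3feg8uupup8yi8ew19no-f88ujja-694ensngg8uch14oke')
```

'w1'

The pattern matches one or more of any character except [e12w], then one or more of a character in [e-h], then zero or more of a literal '8' (lazy); then one or more of one of [ju6i] (captured); then one or more of a non-digit, then optionally a digit, then one or more of any character except [w5v].
Matches: at [0:15] → '3feg8uupup8yi8e'; at [17:47] → '9no-f88ujja-694ensngg8uch14oke'.
Each match is replaced by ''.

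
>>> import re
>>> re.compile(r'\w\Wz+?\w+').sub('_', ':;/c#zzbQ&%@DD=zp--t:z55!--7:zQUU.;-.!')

Pattern: a word character, then a non-word character, then one or more of a literal 'z' (lazy); then one or more of a word character.
Matches: at [3:9] → 'c#zzbQ'; at [13:17] → 'D=zp'; at [19:24] → 't:z55'; at [27:33] → '7:zQUU'.
Each match is replaced by '_'.

':;/_&%@D_--_!--_.;-.!'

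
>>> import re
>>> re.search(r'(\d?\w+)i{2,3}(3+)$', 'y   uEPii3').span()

Pattern: optionally a digit, then one or more of a word character (captured); then 2 to 3 of a literal 'i'; then one or more of a literal '3' (captured); then anchored at the end.
`re.search` scans for the first position where the pattern succeeds.
The match spans [4:10] → 'uEPii3'.
Captured: group 1 = 'uEP', group 2 = '3'.

(4, 10)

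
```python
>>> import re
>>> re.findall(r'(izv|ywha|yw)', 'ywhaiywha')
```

['ywha', 'ywha']

`|` is ordered: at each position the engine commits to the first alternative that works.
Matches: at [0:4] match 'ywha', group 1 = 'ywha'; at [5:9] match 'ywha', group 1 = 'ywha'.
Because there's exactly one group, `findall` drops the full match and keeps group 1 from each hit.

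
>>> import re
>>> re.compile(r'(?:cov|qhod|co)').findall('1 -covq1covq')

Branches in `(...|...)` are attempted left-to-right; the first branch that allows the whole pattern to succeed is taken.
Scanning left to right: at [3:6] → 'cov'; at [8:11] → 'cov'.
No capturing groups, so `findall` returns the 2 full match strings.

['cov', 'cov']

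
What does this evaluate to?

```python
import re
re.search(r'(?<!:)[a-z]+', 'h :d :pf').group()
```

The negative lookahead/lookbehind blocks any match where the forbidden context is present.
`re.search` tries every starting position until one works.
The match spans [0:1] → 'h'.

'h'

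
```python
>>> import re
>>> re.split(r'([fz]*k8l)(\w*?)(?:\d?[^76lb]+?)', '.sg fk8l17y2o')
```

Pattern: zero or more of one of [fz], then the literal 'k8l' (captured); then zero or more of a word character (lazy) (captured); then optionally a digit, then one or more of any character except [76lb] (lazy) (non-capturing group).
A non-greedy quantifier consumes as few characters as it can — just enough that the remainder of the pattern still matches from where it stops; whatever follows it matches normally.
Matches to split on: at [4:9] → 'fk8l1'.
Because the pattern has a capturing group, `split` also inserts each captured text between the pieces.

['.sg ', 'fk8l', '', '7y2o']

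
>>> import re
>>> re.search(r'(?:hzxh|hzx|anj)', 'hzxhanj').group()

Alternation tries branches left to right and keeps the first one that lets the overall match succeed at that position.
Unlike `match`, `search` isn't anchored — it looks for the pattern anywhere in the string.
The match spans [0:4] → 'hzxh'.

'hzxh'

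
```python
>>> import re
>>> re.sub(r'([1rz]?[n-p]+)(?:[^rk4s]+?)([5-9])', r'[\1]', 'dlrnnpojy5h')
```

'dl[rnnpo]h'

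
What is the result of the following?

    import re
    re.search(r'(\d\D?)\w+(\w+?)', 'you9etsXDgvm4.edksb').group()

The pattern matches a digit, then optionally a non-digit (captured); then one or more of a word character; then one or more of a word character (lazy) (captured).
`re.search` tries every starting position until one works.
The match spans [3:13] → '9etsXDgvm4'.
Captured: group 1 = '9e', group 2 = '4'.

'9etsXDgvm4'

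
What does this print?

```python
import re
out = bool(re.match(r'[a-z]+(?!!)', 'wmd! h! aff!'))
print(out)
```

`(?!…)`/`(?<!…)` only lets a position through if the neighbouring text does NOT match; no characters are consumed.
`match` is anchored at position 0; if the pattern doesn't fit there, it returns None.
The match spans [0:2] → 'wm'.

True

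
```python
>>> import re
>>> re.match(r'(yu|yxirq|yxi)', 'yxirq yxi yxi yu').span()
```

`|` is ordered: at each position the engine commits to the first alternative that works.
With `match`, the pattern is implicitly anchored at the beginning.
The match spans [0:5] → 'yxirq'.
Captured: group 1 = 'yxirq'.

(0, 5)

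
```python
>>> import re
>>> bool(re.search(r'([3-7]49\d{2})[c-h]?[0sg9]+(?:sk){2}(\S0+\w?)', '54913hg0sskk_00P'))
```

Here no position works, so the call returns None, and `bool(None)` is False.

False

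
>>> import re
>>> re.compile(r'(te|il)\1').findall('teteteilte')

['te']

`\1` has to match the exact text group 1 already captured.
Walking the string: at [0:4] match 'tete', group 1 = 'te'.
With a single group, `findall` returns only what that group captured — 1 item.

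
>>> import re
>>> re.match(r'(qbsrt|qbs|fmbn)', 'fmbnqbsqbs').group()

'fmbn'

With `match`, the pattern is implicitly anchored at the beginning.
The match spans [0:4] → 'fmbn'.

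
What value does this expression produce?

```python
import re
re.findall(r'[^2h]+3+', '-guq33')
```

With no groups in the pattern, `findall` gives back each whole match — 1 here.

['-guq33']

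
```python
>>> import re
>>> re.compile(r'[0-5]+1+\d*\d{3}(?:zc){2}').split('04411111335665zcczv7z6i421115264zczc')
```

['04411111335665zcczv7z6i', '']

This matches one or more of a character in [0-5]; then one or more of a literal '1', then zero or more of a digit; then exactly 3 of a digit, then the literal 'zc' repeated 2 times.
Matches to split on: at [23:36] → '421115264zczc'.
Each match becomes a cut point; 2 segments remain.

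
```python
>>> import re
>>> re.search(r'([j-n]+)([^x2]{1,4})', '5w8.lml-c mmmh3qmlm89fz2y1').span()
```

The match spans [4:11] → 'lml-c m'.

(4, 11)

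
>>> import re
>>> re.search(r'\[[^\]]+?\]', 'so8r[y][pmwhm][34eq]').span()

(4, 7)

The match spans [4:7] → '[y]'.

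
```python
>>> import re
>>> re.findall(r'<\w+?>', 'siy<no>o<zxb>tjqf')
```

['<no>', '<zxb>']

Since nothing is captured, `findall` lists the 2 matched substrings directly.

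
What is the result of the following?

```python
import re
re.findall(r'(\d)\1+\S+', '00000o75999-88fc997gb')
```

After group 1 captures some text, `\1` only succeeds where that same text appears again.
Matches: at [0:21] match '00000o75999-88fc997gb', group 1 = '0'.
`findall` collects group 1 from the one match (1 total).

['0']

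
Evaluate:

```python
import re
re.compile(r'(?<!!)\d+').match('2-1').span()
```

(0, 1)

Because the assertion is negative and zero-width, positions next to the forbidden text are skipped.
`re.match` won't scan ahead — the pattern has to work from the very first character.
The match spans [0:1] → '2'.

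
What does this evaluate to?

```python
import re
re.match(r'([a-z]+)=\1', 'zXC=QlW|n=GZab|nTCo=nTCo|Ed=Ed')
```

After group 1 captures some text, `\1` only succeeds where that same text appears again.
`re.match` won't scan ahead — the pattern has to work from the very first character.
Here position 0 doesn't satisfy it, so the call returns None.

None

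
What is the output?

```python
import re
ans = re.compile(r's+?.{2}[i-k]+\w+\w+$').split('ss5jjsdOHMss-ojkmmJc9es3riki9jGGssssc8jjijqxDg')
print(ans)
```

['ss5jjsdOHM', '']

This matches one or more of the literal 's' (lazy), then exactly 2 of any character; then one or more of a character in [i-k], then one or more of a word character; then one or more of a word character; then anchored at the end.
Matches to split on: at [10:46] → 'ss-ojkmmJc9es3riki9jGGssssc8jjijqxDg'.
`split` removes every match and returns the 2 fragments in between.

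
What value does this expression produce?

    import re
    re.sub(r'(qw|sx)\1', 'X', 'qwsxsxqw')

'qwXqw'

A backreference is literal: `\1` must see the identical characters the first group matched.
Each match is replaced by 'X'.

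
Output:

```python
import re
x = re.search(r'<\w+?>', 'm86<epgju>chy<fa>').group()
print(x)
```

<epgju>

Unlike `match`, `search` isn't anchored — it looks for the pattern anywhere in the string.
The match spans [3:10] → '<epgju>'.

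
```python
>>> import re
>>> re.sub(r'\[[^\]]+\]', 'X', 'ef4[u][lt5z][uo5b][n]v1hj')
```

Matches: at [3:6] → '[u]'; at [6:12] → '[lt5z]'; at [12:18] → '[uo5b]'; at [18:21] → '[n]'.
Every occurrence is swapped for 'X'.

'ef4XXXXv1hj'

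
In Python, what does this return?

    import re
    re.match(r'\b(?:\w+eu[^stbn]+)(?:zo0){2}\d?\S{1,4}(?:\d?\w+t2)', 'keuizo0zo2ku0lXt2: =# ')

`re.match` only tries the pattern at the start of the string.
Here position 0 doesn't satisfy it, so the call returns None.

None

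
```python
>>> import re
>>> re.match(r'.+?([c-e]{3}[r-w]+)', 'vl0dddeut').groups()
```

This matches one or more of any character (lazy); then exactly 3 of a character in [c-e], then one or more of a character in [r-w] (captured).
`re.match` only tries the pattern at the start of the string.
The match spans [0:9] → 'vl0dddeut'.
Captured: group 1 = 'ddeut'.

('ddeut',)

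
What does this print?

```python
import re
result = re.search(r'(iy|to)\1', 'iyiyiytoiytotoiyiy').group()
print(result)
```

iyiy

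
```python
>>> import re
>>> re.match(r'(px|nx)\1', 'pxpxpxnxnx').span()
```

With `match`, the pattern is implicitly anchored at the beginning.
The match spans [0:4] → 'pxpx'.

(0, 4)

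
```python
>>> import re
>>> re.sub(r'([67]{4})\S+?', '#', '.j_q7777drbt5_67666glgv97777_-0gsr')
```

'.j_q#rbt5_#glgv9#-0gsr'

The pattern matches exactly 4 of one of [67] (captured); then one or more of a non-whitespace character (lazy).
Lazy quantifiers expand one character at a time until the remainder of the pattern can match.
Matches: at [4:9] → '7777d'; at [14:19] → '67666'; at [24:29] → '7777_'.
Each match is replaced by '#'.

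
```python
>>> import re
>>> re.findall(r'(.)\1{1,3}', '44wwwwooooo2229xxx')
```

['4', 'w', 'o', '2', 'x']

After group 1 captures some text, `\1` only succeeds where that same text appears again.
Matches: at [0:2] match '44', group 1 = '4'; at [2:6] match 'wwww', group 1 = 'w'; at [6:10] match 'oooo', group 1 = 'o'; at [11:14] match '222', group 1 = '2'; at [15:18] match 'xxx', group 1 = 'x'.
Because there's exactly one group, `findall` drops the full match and keeps group 1 from each hit.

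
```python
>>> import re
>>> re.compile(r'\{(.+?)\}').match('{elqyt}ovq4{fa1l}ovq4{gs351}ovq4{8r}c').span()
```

(0, 7)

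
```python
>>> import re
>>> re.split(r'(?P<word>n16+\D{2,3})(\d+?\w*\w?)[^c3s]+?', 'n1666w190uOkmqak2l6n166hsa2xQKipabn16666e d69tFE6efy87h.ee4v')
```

['n1666w190uOkmqak2l6', 'n166hsa', '2xQKipabn16666e', 'd69tFE6efy87h.ee4v']

This matches the literal 'n1', then one or more of the literal '6', then 2 to 3 of a non-digit (captured as 'word'); then one or more of a digit (lazy), then zero or more of a word character, then optionally a word character (captured); then one or more of any character except [c3s] (lazy).
The `?` after the quantifier makes it lazy — it takes as little as possible before letting the rest of the pattern try.
Matches to split on: at [19:42] → 'n166hsa2xQKipabn16666e '.
Because the pattern has a capturing group, `split` also inserts each captured text between the pieces.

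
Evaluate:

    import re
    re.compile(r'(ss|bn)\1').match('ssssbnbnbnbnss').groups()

After group 1 captures some text, `\1` only succeeds where that same text appears again.
`re.match` only tries the pattern at the start of the string.
The match spans [0:4] → 'ssss'.
Captured: group 1 = 'ss'.

('ss',)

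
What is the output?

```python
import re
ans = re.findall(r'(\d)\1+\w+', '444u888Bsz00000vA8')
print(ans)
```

['4']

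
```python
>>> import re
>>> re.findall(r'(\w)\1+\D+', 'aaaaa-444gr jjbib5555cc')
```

`\1` has to match the exact text group 1 already captured.
With a single group, `findall` returns only what that group captured — 3 items.

['a', '4', '5']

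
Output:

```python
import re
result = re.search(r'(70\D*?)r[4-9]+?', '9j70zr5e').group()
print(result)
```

This matches the literal '70', then zero or more of a non-digit (lazy) (captured); then a literal 'r', then one or more of a character in [4-9] (lazy).
Unlike `match`, `search` isn't anchored — it looks for the pattern anywhere in the string.
The match spans [2:7] → '70zr5'.
Captured: group 1 = '70z'.

70zr5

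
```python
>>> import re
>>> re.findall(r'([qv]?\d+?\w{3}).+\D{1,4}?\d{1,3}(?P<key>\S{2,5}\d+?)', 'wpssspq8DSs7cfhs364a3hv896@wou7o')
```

[('q8DSs', '@wou7')]

Pattern: optionally one of [qv], then one or more of a digit (lazy), then exactly 3 of a word character (captured); then one or more of any character, then 1 to 4 of a non-digit (lazy), then 1 to 3 of a digit; then 2 to 5 of a non-whitespace character, then one or more of a digit (lazy) (captured as 'key').
With 2 capturing groups, `findall` returns a 2-tuple per match.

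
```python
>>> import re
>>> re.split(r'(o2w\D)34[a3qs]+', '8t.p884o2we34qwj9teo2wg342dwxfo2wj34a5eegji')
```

The group in the pattern means `split` returns the separators' captures alongside the pieces.

['8t.p884', 'o2we', 'wj9teo2wg342dwxf', 'o2wj', '5eegji']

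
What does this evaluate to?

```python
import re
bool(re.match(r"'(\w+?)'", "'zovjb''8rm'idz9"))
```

`re.match` only tries the pattern at the start of the string.
The match spans [0:7] → "'zovjb'".
Captured: group 1 = 'zovjb'.

True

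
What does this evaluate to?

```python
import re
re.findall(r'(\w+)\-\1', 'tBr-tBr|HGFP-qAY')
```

A backreference is literal: `\1` must see the identical characters the first group matched.
`findall` collects group 1 from the one match (1 total).

['tBr']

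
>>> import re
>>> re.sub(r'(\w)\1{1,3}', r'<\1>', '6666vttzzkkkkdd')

'<6>v<t><z><k><d>'

After group 1 captures some text, `\1` only succeeds where that same text appears again.
Matches: at [0:4] → '6666'; at [5:7] → 'tt'; at [7:9] → 'zz'; at [9:13] → 'kkkk'; at [13:15] → 'dd'.
The replacement refers to a captured group, so each match is rewritten using its own captured text.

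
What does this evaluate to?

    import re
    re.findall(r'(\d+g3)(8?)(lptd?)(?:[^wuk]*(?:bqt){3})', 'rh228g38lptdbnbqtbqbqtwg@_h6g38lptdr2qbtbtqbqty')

3 groups means each result is a tuple of 3 captured strings — 0 here.
Nothing in the string satisfies the pattern, so the list is empty.

[]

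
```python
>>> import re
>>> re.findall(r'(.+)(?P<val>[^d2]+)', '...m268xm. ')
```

With 2 capturing groups, `findall` returns a 2-tuple per match.

[('...m268xm.', ' ')]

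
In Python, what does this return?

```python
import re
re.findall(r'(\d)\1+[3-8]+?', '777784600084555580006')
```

After group 1 captures some text, `\1` only succeeds where that same text appears again.
Scanning left to right: at [0:5] match '77778', group 1 = '7'; at [7:11] match '0008', group 1 = '0'; at [12:17] match '55558', group 1 = '5'; at [17:21] match '0006', group 1 = '0'.
With a single group, `findall` returns only what that group captured — 4 items.

['7', '0', '5', '0']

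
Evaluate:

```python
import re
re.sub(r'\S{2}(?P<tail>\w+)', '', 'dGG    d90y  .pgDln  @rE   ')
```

This matches exactly 2 of a non-whitespace character; then one or more of a word character (captured as 'tail').
Every occurrence is swapped for ''.

'           '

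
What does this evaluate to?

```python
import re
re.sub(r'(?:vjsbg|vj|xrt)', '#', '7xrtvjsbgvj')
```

'7###'

The regex engine tests alternatives in the order written; an earlier branch that matches wins even if a later one would match more.
`sub` substitutes '#' at each match site.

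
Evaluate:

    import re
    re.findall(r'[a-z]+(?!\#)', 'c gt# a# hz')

The negative lookaround is zero-width — it rules out positions where the adjacent text would match, without consuming anything.
With no groups in the pattern, `findall` gives back each whole match — 3 here.

['c', 'g', 'hz']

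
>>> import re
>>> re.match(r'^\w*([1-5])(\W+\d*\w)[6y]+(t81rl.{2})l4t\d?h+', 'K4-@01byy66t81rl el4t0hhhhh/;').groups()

The match spans [0:27] → 'K4-@01byy66t81rl el4t0hhhhh'.
Captured: group 1 = '4', group 2 = '-@01b', group 3 = 't81rl e'.

('4', '-@01b', 't81rl e')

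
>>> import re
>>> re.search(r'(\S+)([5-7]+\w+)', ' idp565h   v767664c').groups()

The match spans [1:8] → 'idp565h'.
Captured: group 1 = 'idp56', group 2 = '5h'.

('idp56', '5h')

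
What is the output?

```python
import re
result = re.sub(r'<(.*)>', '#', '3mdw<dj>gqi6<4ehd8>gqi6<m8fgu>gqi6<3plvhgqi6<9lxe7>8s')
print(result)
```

Every occurrence is swapped for '#'.

3mdw#8s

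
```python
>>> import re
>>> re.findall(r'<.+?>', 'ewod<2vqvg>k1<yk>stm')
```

['<2vqvg>', '<yk>']

Lazy quantifiers expand one character at a time until the remainder of the pattern can match.
Walking the string: at [4:11] → '<2vqvg>'; at [13:17] → '<yk>'.
`findall` yields the raw match text (2 of them) because the pattern has no groups.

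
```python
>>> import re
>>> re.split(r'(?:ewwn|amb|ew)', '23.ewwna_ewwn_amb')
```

['23.', 'a_', '_', '']

`|` is ordered: at each position the engine commits to the first alternative that works.
The string is cut at each match, leaving 4 pieces.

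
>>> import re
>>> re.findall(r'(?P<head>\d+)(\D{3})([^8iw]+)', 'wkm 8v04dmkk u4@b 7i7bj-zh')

[('04', 'dmk', 'k u4@b 7'), ('7', 'bj-', 'zh')]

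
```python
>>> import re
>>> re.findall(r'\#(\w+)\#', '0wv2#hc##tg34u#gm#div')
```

['hc', 'tg34u']

`findall` collects group 1 from each match (2 total).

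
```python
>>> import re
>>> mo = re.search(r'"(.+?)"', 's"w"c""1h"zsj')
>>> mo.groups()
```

('w',)

The match spans [1:4] → '"w"'.
Captured: group 1 = 'w'.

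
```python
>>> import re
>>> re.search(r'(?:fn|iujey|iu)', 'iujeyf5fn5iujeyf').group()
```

'iujey'

Branches in `(...|...)` are attempted left-to-right; the first branch that allows the whole pattern to succeed is taken.
The match spans [0:5] → 'iujey'.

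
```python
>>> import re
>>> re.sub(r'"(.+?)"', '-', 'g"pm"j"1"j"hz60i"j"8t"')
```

The `?` after the quantifier makes it lazy — it takes as little as possible before letting the rest of the pattern try.
Matches: at [1:5] → '"pm"'; at [6:9] → '"1"'; at [10:17] → '"hz60i"'; at [18:22] → '"8t"'.
`sub` substitutes '-' at each match site.

'g-j-j-j-'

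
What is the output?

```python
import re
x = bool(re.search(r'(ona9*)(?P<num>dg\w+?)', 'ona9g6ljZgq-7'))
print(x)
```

Here the pattern never matches, so the call returns None, and `bool(None)` is False.

False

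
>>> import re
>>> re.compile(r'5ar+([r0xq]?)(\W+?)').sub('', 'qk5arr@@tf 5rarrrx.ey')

With the lazy modifier that quantifier settles for the fewest repetitions that let the rest of the pattern succeed (the atoms after it are unaffected and can still be greedy).
`sub` substitutes '' at each match site.

'qk@tf 5rarrrx.ey'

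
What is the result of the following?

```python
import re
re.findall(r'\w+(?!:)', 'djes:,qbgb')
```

['dje', 'qbgb']

Because the assertion is negative and zero-width, positions next to the forbidden text are skipped.
Since nothing is captured, `findall` lists the 2 matched substrings directly.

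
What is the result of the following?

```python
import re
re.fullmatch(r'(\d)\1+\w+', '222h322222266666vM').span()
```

`re.fullmatch` requires the pattern to consume the entire string.
The match spans [0:18] → '222h322222266666vM'.

(0, 18)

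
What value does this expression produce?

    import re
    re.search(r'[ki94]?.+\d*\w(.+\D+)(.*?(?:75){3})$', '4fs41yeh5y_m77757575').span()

The match spans [0:20] → '4fs41yeh5y_m77757575'.

(0, 20)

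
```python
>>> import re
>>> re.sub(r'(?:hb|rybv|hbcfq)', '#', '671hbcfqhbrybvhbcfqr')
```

Branches in `(...|...)` are attempted left-to-right; the first branch that allows the whole pattern to succeed is taken.
Matches: at [3:5] → 'hb'; at [8:10] → 'hb'; at [10:14] → 'rybv'; at [14:16] → 'hb'.
Each match is replaced by '#'.

'671#cfq###cfqr'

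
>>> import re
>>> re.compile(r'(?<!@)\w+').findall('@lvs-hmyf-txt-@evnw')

['vs', 'hmyf', 'txt', 'vnw']

Because the assertion is negative and zero-width, positions next to the forbidden text are skipped.
Scanning left to right: at [2:4] → 'vs'; at [5:9] → 'hmyf'; at [10:13] → 'txt'; at [16:19] → 'vnw'.
Since nothing is captured, `findall` lists the 4 matched substrings directly.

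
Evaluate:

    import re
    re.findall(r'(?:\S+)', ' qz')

This matches one or more of a non-whitespace character (non-capturing group).
Matches: at [1:3] → 'qz'.
Since nothing is captured, `findall` lists the 1 matched substring directly.

['qz']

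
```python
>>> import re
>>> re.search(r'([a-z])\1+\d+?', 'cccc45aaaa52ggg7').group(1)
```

The match spans [0:5] → 'cccc4'.
Captured: group 1 = 'c'.

'c'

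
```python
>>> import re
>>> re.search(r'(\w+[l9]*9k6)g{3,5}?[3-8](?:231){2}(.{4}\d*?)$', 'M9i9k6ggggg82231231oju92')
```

None

This matches one or more of a word character, then zero or more of one of [l9], then the literal '9k6' (captured); then 3 to 5 of a literal 'g' (lazy), then a character in [3-8], then the literal '231' repeated 2 times; then exactly 4 of any character, then zero or more of a digit (lazy) (captured); then anchored at the end.
Unlike `match`, `search` isn't anchored — it looks for the pattern anywhere in the string.
Here nothing in the string fits, so the call returns None.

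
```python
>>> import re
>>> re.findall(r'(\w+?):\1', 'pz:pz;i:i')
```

['pz', 'i']

`\1` is not a pattern — it's the concrete string captured by group 1, re-applied verbatim.
Because there's exactly one group, `findall` drops the full match and keeps group 1 from each hit.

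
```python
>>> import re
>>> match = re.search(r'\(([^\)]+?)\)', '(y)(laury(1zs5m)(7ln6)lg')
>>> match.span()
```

The match spans [0:3] → '(y)'.

(0, 3)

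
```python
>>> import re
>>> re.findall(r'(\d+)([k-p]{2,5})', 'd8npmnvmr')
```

[('8', 'npmn')]

Pattern: one or more of a digit (captured); then 2 to 5 of a character in [k-p] (captured).
Matches: at [1:6] match '8npmn', groups = ('8', 'npmn').
With 2 capturing groups, `findall` returns a 2-tuple per match.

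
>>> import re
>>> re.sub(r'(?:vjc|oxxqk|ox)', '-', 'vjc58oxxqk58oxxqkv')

'-58-58-v'

The regex engine tests alternatives in the order written; an earlier branch that matches wins even if a later one would match more.
`sub` substitutes '-' at each match site.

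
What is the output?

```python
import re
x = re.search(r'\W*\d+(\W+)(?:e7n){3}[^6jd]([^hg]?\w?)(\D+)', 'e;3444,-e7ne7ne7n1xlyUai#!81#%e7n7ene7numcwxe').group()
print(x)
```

The pattern matches zero or more of a non-word character, then one or more of a digit; then one or more of a non-word character (captured); then the literal 'e7n' repeated 3 times, then any character except [6jd]; then optionally any character except [hg], then optionally a word character (captured); then one or more of a non-digit (captured).
`search` walks the string left to right and returns the first match it finds.
The match spans [1:26] → ';3444,-e7ne7ne7n1xlyUai#!'.
Captured: group 1 = ',-', group 2 = 'xl', group 3 = 'yUai#!'.

;3444,-e7ne7ne7n1xlyUai#!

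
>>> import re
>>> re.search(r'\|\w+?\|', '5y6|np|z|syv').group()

`re.search` scans for the first position where the pattern succeeds.
The match spans [3:7] → '|np|'.

'|np|'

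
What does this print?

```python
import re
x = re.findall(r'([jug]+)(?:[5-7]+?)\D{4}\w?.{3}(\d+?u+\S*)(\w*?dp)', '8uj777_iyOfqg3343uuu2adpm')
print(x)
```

Pattern: one or more of one of [jug] (captured); then one or more of a character in [5-7] (lazy) (non-capturing group); then exactly 4 of a non-digit, then optionally a word character, then exactly 3 of any character; then one or more of a digit (lazy), then one or more of a literal 'u', then zero or more of a non-whitespace character (captured); then zero or more of a word character (lazy), then the literal 'dp' (captured).
3 groups means the one result is a tuple of 3 captured strings — 1 here.

[('uj', '343uuu2a', 'dp')]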